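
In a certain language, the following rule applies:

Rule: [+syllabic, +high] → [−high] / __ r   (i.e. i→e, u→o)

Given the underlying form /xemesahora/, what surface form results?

No segment of /xemesahora/ meets the structural description of the rule, so the form surfaces unchanged.

xemesahora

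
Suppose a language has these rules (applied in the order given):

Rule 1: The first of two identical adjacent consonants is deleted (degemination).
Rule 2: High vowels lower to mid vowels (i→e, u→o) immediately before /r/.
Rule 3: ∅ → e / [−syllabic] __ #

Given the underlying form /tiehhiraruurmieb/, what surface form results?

tieheraruormiebe

Rule 1 (degemination): /hh/ is a geminate; the first /h/ deletes. /tiehhiraruurmieb/ → tiehiraruurmieb.
Rule 2 (pre-rhotic lowering): /i/ is a high vowel immediately before /r/, so it lowers to [e]. /u/ is a high vowel immediately before /r/, so it lowers to [o]. /tiehiraruurmieb/ → tieheraruormieb.
Rule 3 (final e-epenthesis): the form ends in the consonant /b/, so [e] is inserted word-finally. /tieheraruormieb/ → tieheraruormiebe.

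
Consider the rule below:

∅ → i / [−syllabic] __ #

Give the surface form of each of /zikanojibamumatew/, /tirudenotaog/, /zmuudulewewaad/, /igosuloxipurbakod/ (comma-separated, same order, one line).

/zikanojibamumatew/: the form ends in the consonant /w/, so [i] is inserted word-finally. → [zikanojibamumatewi].
/tirudenotaog/: the form ends in the consonant /g/, so [i] is inserted word-finally. → [tirudenotaogi].
/zmuudulewewaad/: the form ends in the consonant /d/, so [i] is inserted word-finally. → [zmuudulewewaadi].
/igosuloxipurbakod/: the form ends in the consonant /d/, so [i] is inserted word-finally. → [igosuloxipurbakodi].

zikanojibamumatewi, tirudenotaogi, zmuudulewewaadi, igosuloxipurbakodi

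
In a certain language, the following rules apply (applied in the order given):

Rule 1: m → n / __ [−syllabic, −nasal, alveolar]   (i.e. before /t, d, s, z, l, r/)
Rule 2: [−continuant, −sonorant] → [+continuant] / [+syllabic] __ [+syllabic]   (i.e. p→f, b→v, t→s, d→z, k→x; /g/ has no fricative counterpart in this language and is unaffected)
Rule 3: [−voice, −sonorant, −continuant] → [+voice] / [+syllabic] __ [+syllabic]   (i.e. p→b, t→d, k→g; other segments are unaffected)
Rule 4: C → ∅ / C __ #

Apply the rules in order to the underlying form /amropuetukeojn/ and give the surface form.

anrofuesuxeoj

Rule 1 (nasal place assimilation): /m/ precedes the alveolar consonant /r/, so it assimilates in place to [n]. /amropuetukeojn/ → anropuetukeojn.
Rule 2 (intervocalic spirantization): /p/ is a stop between vowels /o/ and /u/, so it spirantizes to the fricative [f]. /t/ is a stop between vowels /e/ and /u/, so it spirantizes to the fricative [s]. /k/ is a stop between vowels /u/ and /e/, so it spirantizes to the fricative [x]. /anropuetukeojn/ → anrofuesuxeojn.
Rule 3 (intervocalic voicing): no segment meets the environment; /anrofuesuxeojn/ is unchanged.
Rule 4 (final cluster simplification): /n/ is the second consonant of a word-final cluster /jn/, so it deletes. /anrofuesuxeojn/ → anrofuesuxeoj.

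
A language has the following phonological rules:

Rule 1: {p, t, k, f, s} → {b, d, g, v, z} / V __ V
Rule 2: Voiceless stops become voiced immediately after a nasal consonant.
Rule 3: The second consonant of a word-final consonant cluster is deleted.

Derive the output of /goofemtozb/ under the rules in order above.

goovemdoz

Rule 1 (intervocalic voicing): /f/ is a voiceless obstruent between vowels /o/ and /e/, so it voices to [v]. /goofemtozb/ → goovemtozb.
Rule 2 (post-nasal voicing): /t/ is a voiceless stop immediately after the nasal /m/, so it voices to [d]. /goovemtozb/ → goovemdozb.
Rule 3 (final cluster simplification): /b/ is the second consonant of a word-final cluster /zb/, so it deletes. /goovemdozb/ → goovemdoz.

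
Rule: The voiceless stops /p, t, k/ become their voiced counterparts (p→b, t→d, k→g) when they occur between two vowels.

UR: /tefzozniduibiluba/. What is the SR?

No segment of /tefzozniduibiluba/ meets the structural description of the rule, so the form surfaces unchanged.

tefzozniduibiluba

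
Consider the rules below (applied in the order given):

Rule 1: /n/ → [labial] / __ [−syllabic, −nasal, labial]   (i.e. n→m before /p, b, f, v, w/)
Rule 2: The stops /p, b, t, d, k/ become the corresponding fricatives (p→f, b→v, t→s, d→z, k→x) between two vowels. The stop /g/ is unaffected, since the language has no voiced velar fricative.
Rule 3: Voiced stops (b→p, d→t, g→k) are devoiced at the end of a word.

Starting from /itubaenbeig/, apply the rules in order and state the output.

isuvaembeik

Rule 1 (nasal place assimilation): /n/ precedes the labial consonant /b/, so it assimilates in place to [m]. /itubaenbeig/ → itubaembeig.
Rule 2 (intervocalic spirantization): /t/ is a stop between vowels /i/ and /u/, so it spirantizes to the fricative [s]. /b/ is a stop between vowels /u/ and /a/, so it spirantizes to the fricative [v]. /itubaembeig/ → isuvaembeig.
Rule 3 (final devoicing): /g/ is a voiced stop in word-final position, so it devoices to [k]. /isuvaembeig/ → isuvaembeik.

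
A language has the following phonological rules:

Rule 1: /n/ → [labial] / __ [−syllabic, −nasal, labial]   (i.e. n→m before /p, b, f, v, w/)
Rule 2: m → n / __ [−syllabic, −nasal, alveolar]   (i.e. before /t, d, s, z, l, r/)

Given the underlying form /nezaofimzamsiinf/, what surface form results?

nezaofinzansiimf

Rule 1 (nasal place assimilation): /n/ precedes the labial consonant /f/, so it assimilates in place to [m]. /nezaofimzamsiinf/ → nezaofimzamsiimf.
Rule 2 (nasal place assimilation): /m/ precedes the alveolar consonant /z/, so it assimilates in place to [n]. /m/ precedes the alveolar consonant /s/, so it assimilates in place to [n]. /nezaofimzamsiimf/ → nezaofinzansiimf.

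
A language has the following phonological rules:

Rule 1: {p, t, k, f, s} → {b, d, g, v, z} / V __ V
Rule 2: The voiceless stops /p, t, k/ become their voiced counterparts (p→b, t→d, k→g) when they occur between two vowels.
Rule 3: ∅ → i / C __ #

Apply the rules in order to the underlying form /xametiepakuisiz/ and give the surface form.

Rule 1 (intervocalic voicing): /t/ is a voiceless obstruent between vowels /e/ and /i/, so it voices to [d]. /p/ is a voiceless obstruent between vowels /e/ and /a/, so it voices to [b]. /k/ is a voiceless obstruent between vowels /a/ and /u/, so it voices to [g]. /s/ is a voiceless obstruent between vowels /i/ and /i/, so it voices to [z]. /xametiepakuisiz/ → xamediebaguiziz.
Rule 2 (intervocalic voicing): no segment meets the environment; /xamediebaguiziz/ is unchanged.
Rule 3 (final i-epenthesis): the form ends in the consonant /z/, so [i] is inserted word-finally. /xamediebaguiziz/ → xamediebaguizizi.

xamediebaguizizi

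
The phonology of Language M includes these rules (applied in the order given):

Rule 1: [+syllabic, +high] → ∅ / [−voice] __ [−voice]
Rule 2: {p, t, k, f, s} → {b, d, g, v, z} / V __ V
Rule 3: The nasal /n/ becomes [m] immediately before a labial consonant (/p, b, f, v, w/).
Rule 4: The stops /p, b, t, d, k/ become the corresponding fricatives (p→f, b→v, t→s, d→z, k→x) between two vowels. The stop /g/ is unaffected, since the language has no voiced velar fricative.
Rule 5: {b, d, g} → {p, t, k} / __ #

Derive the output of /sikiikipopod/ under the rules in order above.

Rule 1 (high vowel syncope): /i/ is a high vowel flanked by voiceless consonants /s/ and /k/, so it deletes. /i/ is a high vowel flanked by voiceless consonants /k/ and /p/, so it deletes. /sikiikipopod/ → skiikpopod.
Rule 2 (intervocalic voicing): /p/ is a voiceless obstruent between vowels /o/ and /o/, so it voices to [b]. /skiikpopod/ → skiikpobod.
Rule 3 (nasal place assimilation): no segment meets the environment; /skiikpobod/ is unchanged.
Rule 4 (intervocalic spirantization): /b/ is a stop between vowels /o/ and /o/, so it spirantizes to the fricative [v]. /skiikpobod/ → skiikpovod.
Rule 5 (final devoicing): /d/ is a voiced stop in word-final position, so it devoices to [t]. /skiikpovod/ → skiikpovot.

skiikpovot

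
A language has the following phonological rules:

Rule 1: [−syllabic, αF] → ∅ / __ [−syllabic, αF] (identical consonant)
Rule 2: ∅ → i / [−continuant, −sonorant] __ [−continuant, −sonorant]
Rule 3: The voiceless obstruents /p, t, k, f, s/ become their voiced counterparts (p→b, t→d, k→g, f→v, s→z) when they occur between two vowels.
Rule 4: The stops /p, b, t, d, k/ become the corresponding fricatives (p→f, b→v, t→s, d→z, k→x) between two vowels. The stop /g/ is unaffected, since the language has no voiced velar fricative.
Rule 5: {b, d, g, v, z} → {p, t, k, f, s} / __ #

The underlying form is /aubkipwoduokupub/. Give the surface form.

Rule 1 (degemination): no segment meets the environment; /aubkipwoduokupub/ is unchanged.
Rule 2 (stop-cluster i-epenthesis): /b/ and /k/ form a stop–stop cluster, so [i] is inserted between them. /aubkipwoduokupub/ → aubikipwoduokupub.
Rule 3 (intervocalic voicing): /k/ is a voiceless obstruent between vowels /i/ and /i/, so it voices to [g]. /k/ is a voiceless obstruent between vowels /o/ and /u/, so it voices to [g]. /p/ is a voiceless obstruent between vowels /u/ and /u/, so it voices to [b]. /aubikipwoduokupub/ → aubigipwoduogubub.
Rule 4 (intervocalic spirantization): /b/ is a stop between vowels /u/ and /i/, so it spirantizes to the fricative [v]. /d/ is a stop between vowels /o/ and /u/, so it spirantizes to the fricative [z]. /b/ is a stop between vowels /u/ and /u/, so it spirantizes to the fricative [v]. /aubigipwoduogubub/ → auvigipwozuoguvub.
Rule 5 (final devoicing): /b/ is a voiced obstruent in word-final position, so it devoices to [p]. /auvigipwozuoguvub/ → auvigipwozuoguvup.

auvigipwozuoguvup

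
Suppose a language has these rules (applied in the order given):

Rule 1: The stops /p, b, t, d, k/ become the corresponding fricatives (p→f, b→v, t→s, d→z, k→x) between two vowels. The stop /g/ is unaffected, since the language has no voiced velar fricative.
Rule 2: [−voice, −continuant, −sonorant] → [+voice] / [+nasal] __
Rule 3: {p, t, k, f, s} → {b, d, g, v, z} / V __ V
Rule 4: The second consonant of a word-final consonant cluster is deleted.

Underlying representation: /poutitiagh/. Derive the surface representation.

pouziziag

Rule 1 (intervocalic spirantization): /t/ is a stop between vowels /u/ and /i/, so it spirantizes to the fricative [s]. /t/ is a stop between vowels /i/ and /i/, so it spirantizes to the fricative [s]. /poutitiagh/ → pousisiagh.
Rule 2 (post-nasal voicing): no segment meets the environment; /pousisiagh/ is unchanged.
Rule 3 (intervocalic voicing): /s/ is a voiceless obstruent between vowels /u/ and /i/, so it voices to [z]. /s/ is a voiceless obstruent between vowels /i/ and /i/, so it voices to [z]. /pousisiagh/ → pouziziagh.
Rule 4 (final cluster simplification): /h/ is the second consonant of a word-final cluster /gh/, so it deletes. /pouziziagh/ → pouziziag.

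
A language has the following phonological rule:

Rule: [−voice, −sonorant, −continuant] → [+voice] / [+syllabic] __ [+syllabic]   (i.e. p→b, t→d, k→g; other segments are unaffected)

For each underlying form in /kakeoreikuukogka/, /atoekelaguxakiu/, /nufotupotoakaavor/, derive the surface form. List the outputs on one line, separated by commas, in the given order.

/kakeoreikuukogka/: /k/ is a voiceless stop between vowels /a/ and /e/, so it voices to [g]. /k/ is a voiceless stop between vowels /i/ and /u/, so it voices to [g]. /k/ is a voiceless stop between vowels /u/ and /o/, so it voices to [g]. → [kageoreiguugogka].
/atoekelaguxakiu/: /t/ is a voiceless stop between vowels /a/ and /o/, so it voices to [d]. /k/ is a voiceless stop between vowels /e/ and /e/, so it voices to [g]. /k/ is a voiceless stop between vowels /a/ and /i/, so it voices to [g]. → [adoegelaguxagiu].
/nufotupotoakaavor/: /t/ is a voiceless stop between vowels /o/ and /u/, so it voices to [d]. /p/ is a voiceless stop between vowels /u/ and /o/, so it voices to [b]. /t/ is a voiceless stop between vowels /o/ and /o/, so it voices to [d]. /k/ is a voiceless stop between vowels /a/ and /a/, so it voices to [g]. → [nufodubodoagaavor].

kageoreiguugogka, adoegelaguxagiu, nufodubodoagaavor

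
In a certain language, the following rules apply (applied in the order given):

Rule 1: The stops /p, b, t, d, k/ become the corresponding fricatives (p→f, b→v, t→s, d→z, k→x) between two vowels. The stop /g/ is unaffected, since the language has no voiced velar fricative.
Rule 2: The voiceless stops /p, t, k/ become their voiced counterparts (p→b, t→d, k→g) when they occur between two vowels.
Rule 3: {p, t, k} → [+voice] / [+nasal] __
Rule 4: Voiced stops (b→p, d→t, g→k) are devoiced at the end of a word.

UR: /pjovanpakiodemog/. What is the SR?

Rule 1 (intervocalic spirantization): /k/ is a stop between vowels /a/ and /i/, so it spirantizes to the fricative [x]. /d/ is a stop between vowels /o/ and /e/, so it spirantizes to the fricative [z]. /pjovanpakiodemog/ → pjovanpaxiozemog.
Rule 2 (intervocalic voicing): no segment meets the environment; /pjovanpaxiozemog/ is unchanged.
Rule 3 (post-nasal voicing): /p/ is a voiceless stop immediately after the nasal /n/, so it voices to [b]. /pjovanpaxiozemog/ → pjovanbaxiozemog.
Rule 4 (final devoicing): /g/ is a voiced stop in word-final position, so it devoices to [k]. /pjovanbaxiozemog/ → pjovanbaxiozemok.

pjovanbaxiozemok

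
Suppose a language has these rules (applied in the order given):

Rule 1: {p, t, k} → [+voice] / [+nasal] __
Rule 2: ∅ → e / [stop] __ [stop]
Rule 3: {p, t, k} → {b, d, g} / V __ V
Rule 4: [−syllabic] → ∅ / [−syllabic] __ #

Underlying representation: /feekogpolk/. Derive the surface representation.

Rule 1 (post-nasal voicing): no segment meets the environment; /feekogpolk/ is unchanged.
Rule 2 (stop-cluster e-epenthesis): /g/ and /p/ form a stop–stop cluster, so [e] is inserted between them. /feekogpolk/ → feekogepolk.
Rule 3 (intervocalic voicing): /k/ is a voiceless stop between vowels /e/ and /o/, so it voices to [g]. /p/ is a voiceless stop between vowels /e/ and /o/, so it voices to [b]. /feekogepolk/ → feegogebolk.
Rule 4 (final cluster simplification): /k/ is the second consonant of a word-final cluster /lk/, so it deletes. /feegogebolk/ → feegogebol.

feegogebol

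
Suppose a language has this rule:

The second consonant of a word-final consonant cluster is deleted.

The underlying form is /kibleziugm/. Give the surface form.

kibleziug

/m/ is the second consonant of a word-final cluster /gm/, so it deletes.
The other instances of /k/, /b/, /l/, /z/, /g/ do not occur in the required environment and remain unchanged.
Surface form: [kibleziug].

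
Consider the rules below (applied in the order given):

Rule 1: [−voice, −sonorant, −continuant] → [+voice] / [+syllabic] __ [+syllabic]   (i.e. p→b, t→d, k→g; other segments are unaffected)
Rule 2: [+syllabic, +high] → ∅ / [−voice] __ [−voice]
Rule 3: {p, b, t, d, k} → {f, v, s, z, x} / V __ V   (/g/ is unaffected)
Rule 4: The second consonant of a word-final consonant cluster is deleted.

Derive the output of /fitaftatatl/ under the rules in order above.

Rule 1 (intervocalic voicing): /t/ is a voiceless stop between vowels /i/ and /a/, so it voices to [d]. /t/ is a voiceless stop between vowels /a/ and /a/, so it voices to [d]. /fitaftatatl/ → fidaftadatl.
Rule 2 (high vowel syncope): no segment meets the environment; /fidaftadatl/ is unchanged.
Rule 3 (intervocalic spirantization): /d/ is a stop between vowels /i/ and /a/, so it spirantizes to the fricative [z]. /d/ is a stop between vowels /a/ and /a/, so it spirantizes to the fricative [z]. /fidaftadatl/ → fizaftazatl.
Rule 4 (final cluster simplification): /l/ is the second consonant of a word-final cluster /tl/, so it deletes. /fizaftazatl/ → fizaftazat.

fizaftazat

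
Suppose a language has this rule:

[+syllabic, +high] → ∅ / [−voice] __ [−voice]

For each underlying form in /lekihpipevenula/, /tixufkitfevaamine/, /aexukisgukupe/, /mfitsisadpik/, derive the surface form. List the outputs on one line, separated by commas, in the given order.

/lekihpipevenula/: /i/ is a high vowel flanked by voiceless consonants /k/ and /h/, so it deletes. /i/ is a high vowel flanked by voiceless consonants /p/ and /p/, so it deletes. → [lekhppevenula].
/tixufkitfevaamine/: /i/ is a high vowel flanked by voiceless consonants /t/ and /x/, so it deletes. /u/ is a high vowel flanked by voiceless consonants /x/ and /f/, so it deletes. /i/ is a high vowel flanked by voiceless consonants /k/ and /t/, so it deletes. → [txfktfevaamine].
/aexukisgukupe/: /u/ is a high vowel flanked by voiceless consonants /x/ and /k/, so it deletes. /i/ is a high vowel flanked by voiceless consonants /k/ and /s/, so it deletes. /u/ is a high vowel flanked by voiceless consonants /k/ and /p/, so it deletes. → [aexksgukpe].
/mfitsisadpik/: /i/ is a high vowel flanked by voiceless consonants /f/ and /t/, so it deletes. /i/ is a high vowel flanked by voiceless consonants /s/ and /s/, so it deletes. /i/ is a high vowel flanked by voiceless consonants /p/ and /k/, so it deletes. → [mftssadpk].

lekhppevenula, txfktfevaamine, aexksgukpe, mftssadpk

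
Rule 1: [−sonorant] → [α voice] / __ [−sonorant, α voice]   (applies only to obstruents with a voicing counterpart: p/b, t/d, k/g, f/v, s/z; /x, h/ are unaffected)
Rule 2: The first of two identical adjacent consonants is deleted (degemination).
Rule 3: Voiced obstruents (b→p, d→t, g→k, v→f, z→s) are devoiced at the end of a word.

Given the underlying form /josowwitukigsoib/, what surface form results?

josowitukiksoip

Rule 1 (regressive voicing assimilation): /g/ precedes the voiceless obstruent /s/, so it devoices to [k] by assimilation. /josowwitukigsoib/ → josowwitukiksoib.
Rule 2 (degemination): /ww/ is a geminate; the first /w/ deletes. /josowwitukiksoib/ → josowitukiksoib.
Rule 3 (final devoicing): /b/ is a voiced obstruent in word-final position, so it devoices to [p]. /josowitukiksoib/ → josowitukiksoip.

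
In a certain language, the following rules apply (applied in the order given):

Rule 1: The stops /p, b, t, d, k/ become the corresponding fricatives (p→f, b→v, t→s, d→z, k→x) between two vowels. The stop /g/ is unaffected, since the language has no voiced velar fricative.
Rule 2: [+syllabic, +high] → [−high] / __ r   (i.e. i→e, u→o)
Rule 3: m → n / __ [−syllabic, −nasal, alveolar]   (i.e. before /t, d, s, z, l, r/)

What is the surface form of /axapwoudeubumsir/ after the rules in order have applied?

Rule 1 (intervocalic spirantization): /d/ is a stop between vowels /u/ and /e/, so it spirantizes to the fricative [z]. /b/ is a stop between vowels /u/ and /u/, so it spirantizes to the fricative [v]. /axapwoudeubumsir/ → axapwouzeuvumsir.
Rule 2 (pre-rhotic lowering): /i/ is a high vowel immediately before /r/, so it lowers to [e]. /axapwouzeuvumsir/ → axapwouzeuvumser.
Rule 3 (nasal place assimilation): /m/ precedes the alveolar consonant /s/, so it assimilates in place to [n]. /axapwouzeuvumser/ → axapwouzeuvunser.

axapwouzeuvunser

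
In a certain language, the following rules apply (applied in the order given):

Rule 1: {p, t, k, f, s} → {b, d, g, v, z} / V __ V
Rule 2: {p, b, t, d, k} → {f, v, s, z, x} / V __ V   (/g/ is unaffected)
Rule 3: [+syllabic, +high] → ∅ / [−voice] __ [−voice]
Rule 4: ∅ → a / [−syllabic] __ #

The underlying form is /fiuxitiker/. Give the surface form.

Rule 1 (intervocalic voicing): /t/ is a voiceless obstruent between vowels /i/ and /i/, so it voices to [d]. /k/ is a voiceless obstruent between vowels /i/ and /e/, so it voices to [g]. /fiuxitiker/ → fiuxidiger.
Rule 2 (intervocalic spirantization): /d/ is a stop between vowels /i/ and /i/, so it spirantizes to the fricative [z]. /fiuxidiger/ → fiuxiziger.
Rule 3 (high vowel syncope): no segment meets the environment; /fiuxiziger/ is unchanged.
Rule 4 (final a-epenthesis): the form ends in the consonant /r/, so [a] is inserted word-finally. /fiuxiziger/ → fiuxizigera.

fiuxizigera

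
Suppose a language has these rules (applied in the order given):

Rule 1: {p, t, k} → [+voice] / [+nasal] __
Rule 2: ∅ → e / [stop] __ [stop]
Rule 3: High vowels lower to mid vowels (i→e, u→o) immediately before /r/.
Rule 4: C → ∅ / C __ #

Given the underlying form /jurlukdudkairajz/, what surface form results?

Rule 1 (post-nasal voicing): no segment meets the environment; /jurlukdudkairajz/ is unchanged.
Rule 2 (stop-cluster e-epenthesis): /k/ and /d/ form a stop–stop cluster, so [e] is inserted between them. /d/ and /k/ form a stop–stop cluster, so [e] is inserted between them. /jurlukdudkairajz/ → jurlukedudekairajz.
Rule 3 (pre-rhotic lowering): /u/ is a high vowel immediately before /r/, so it lowers to [o]. /i/ is a high vowel immediately before /r/, so it lowers to [e]. /jurlukedudekairajz/ → jorlukedudekaerajz.
Rule 4 (final cluster simplification): /z/ is the second consonant of a word-final cluster /jz/, so it deletes. /jorlukedudekaerajz/ → jorlukedudekaeraj.

jorlukedudekaeraj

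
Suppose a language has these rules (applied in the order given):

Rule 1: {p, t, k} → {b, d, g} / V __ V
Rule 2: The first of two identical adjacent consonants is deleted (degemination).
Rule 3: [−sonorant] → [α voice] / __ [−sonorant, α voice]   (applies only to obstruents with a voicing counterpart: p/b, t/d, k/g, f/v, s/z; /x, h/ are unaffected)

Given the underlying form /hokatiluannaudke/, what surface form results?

hogadiluanautke

Rule 1 (intervocalic voicing): /k/ is a voiceless stop between vowels /o/ and /a/, so it voices to [g]. /t/ is a voiceless stop between vowels /a/ and /i/, so it voices to [d]. /hokatiluannaudke/ → hogadiluannaudke.
Rule 2 (degemination): /nn/ is a geminate; the first /n/ deletes. /hogadiluannaudke/ → hogadiluanaudke.
Rule 3 (regressive voicing assimilation): /d/ precedes the voiceless obstruent /k/, so it devoices to [t] by assimilation. /hogadiluanaudke/ → hogadiluanautke.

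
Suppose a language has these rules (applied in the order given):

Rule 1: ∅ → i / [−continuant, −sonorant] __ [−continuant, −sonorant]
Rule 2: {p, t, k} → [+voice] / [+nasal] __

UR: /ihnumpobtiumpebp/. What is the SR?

ihnumbobitiumbebip

Rule 1 (stop-cluster i-epenthesis): /b/ and /t/ form a stop–stop cluster, so [i] is inserted between them. /b/ and /p/ form a stop–stop cluster, so [i] is inserted between them. /ihnumpobtiumpebp/ → ihnumpobitiumpebip.
Rule 2 (post-nasal voicing): /p/ is a voiceless stop immediately after the nasal /m/, so it voices to [b]. /p/ is a voiceless stop immediately after the nasal /m/, so it voices to [b]. /ihnumpobitiumpebip/ → ihnumbobitiumbebip.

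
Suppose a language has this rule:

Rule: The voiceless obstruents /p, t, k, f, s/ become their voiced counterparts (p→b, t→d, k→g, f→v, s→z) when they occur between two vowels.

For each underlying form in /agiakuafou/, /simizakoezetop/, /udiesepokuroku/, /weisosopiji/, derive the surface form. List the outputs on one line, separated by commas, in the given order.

/agiakuafou/: /k/ is a voiceless obstruent between vowels /a/ and /u/, so it voices to [g]. /f/ is a voiceless obstruent between vowels /a/ and /o/, so it voices to [v]. → [agiaguavou].
/simizakoezetop/: /k/ is a voiceless obstruent between vowels /a/ and /o/, so it voices to [g]. /t/ is a voiceless obstruent between vowels /e/ and /o/, so it voices to [d]. → [simizagoezedop].
/udiesepokuroku/: /s/ is a voiceless obstruent between vowels /e/ and /e/, so it voices to [z]. /p/ is a voiceless obstruent between vowels /e/ and /o/, so it voices to [b]. /k/ is a voiceless obstruent between vowels /o/ and /u/, so it voices to [g]. /k/ is a voiceless obstruent between vowels /o/ and /u/, so it voices to [g]. → [udiezebogurogu].
/weisosopiji/: /s/ is a voiceless obstruent between vowels /i/ and /o/, so it voices to [z]. /s/ is a voiceless obstruent between vowels /o/ and /o/, so it voices to [z]. /p/ is a voiceless obstruent between vowels /o/ and /i/, so it voices to [b]. → [weizozobiji].

agiaguavou, simizagoezedop, udiezebogurogu, weizozobiji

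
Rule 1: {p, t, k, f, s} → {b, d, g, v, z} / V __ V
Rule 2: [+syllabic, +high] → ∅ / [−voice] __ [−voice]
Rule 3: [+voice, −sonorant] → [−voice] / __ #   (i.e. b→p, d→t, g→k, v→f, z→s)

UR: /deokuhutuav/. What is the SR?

Rule 1 (intervocalic voicing): /k/ is a voiceless obstruent between vowels /o/ and /u/, so it voices to [g]. /t/ is a voiceless obstruent between vowels /u/ and /u/, so it voices to [d]. /deokuhutuav/ → deoguhuduav.
Rule 2 (high vowel syncope): no segment meets the environment; /deoguhuduav/ is unchanged.
Rule 3 (final devoicing): /v/ is a voiced obstruent in word-final position, so it devoices to [f]. /deoguhuduav/ → deoguhuduaf.

deoguhuduaf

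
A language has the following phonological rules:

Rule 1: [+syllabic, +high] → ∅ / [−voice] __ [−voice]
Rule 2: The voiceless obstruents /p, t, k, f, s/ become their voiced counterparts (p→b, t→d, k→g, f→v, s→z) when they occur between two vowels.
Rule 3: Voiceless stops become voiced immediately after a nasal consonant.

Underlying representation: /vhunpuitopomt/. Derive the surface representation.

Rule 1 (high vowel syncope): no segment meets the environment; /vhunpuitopomt/ is unchanged.
Rule 2 (intervocalic voicing): /t/ is a voiceless obstruent between vowels /i/ and /o/, so it voices to [d]. /p/ is a voiceless obstruent between vowels /o/ and /o/, so it voices to [b]. /vhunpuitopomt/ → vhunpuidobomt.
Rule 3 (post-nasal voicing): /p/ is a voiceless stop immediately after the nasal /n/, so it voices to [b]. /t/ is a voiceless stop immediately after the nasal /m/, so it voices to [d]. /vhunpuidobomt/ → vhunbuidobomd.

vhunbuidobomd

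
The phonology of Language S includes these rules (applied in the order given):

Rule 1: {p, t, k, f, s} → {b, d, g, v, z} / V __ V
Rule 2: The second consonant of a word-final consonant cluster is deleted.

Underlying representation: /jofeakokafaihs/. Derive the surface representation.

Rule 1 (intervocalic voicing): /f/ is a voiceless obstruent between vowels /o/ and /e/, so it voices to [v]. /k/ is a voiceless obstruent between vowels /a/ and /o/, so it voices to [g]. /k/ is a voiceless obstruent between vowels /o/ and /a/, so it voices to [g]. /f/ is a voiceless obstruent between vowels /a/ and /a/, so it voices to [v]. /jofeakokafaihs/ → joveagogavaihs.
Rule 2 (final cluster simplification): /s/ is the second consonant of a word-final cluster /hs/, so it deletes. /joveagogavaihs/ → joveagogavaih.

joveagogavaih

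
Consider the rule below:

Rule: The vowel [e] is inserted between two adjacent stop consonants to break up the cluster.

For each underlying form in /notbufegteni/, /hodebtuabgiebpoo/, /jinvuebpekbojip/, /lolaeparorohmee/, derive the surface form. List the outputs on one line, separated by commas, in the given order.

notebufegeteni, hodebetuabegiebepoo, jinvuebepekebojip, lolaeparorohmee

/notbufegteni/: /t/ and /b/ form a stop–stop cluster, so [e] is inserted between them. /g/ and /t/ form a stop–stop cluster, so [e] is inserted between them. → [notebufegeteni].
/hodebtuabgiebpoo/: /b/ and /t/ form a stop–stop cluster, so [e] is inserted between them. /b/ and /g/ form a stop–stop cluster, so [e] is inserted between them. /b/ and /p/ form a stop–stop cluster, so [e] is inserted between them. → [hodebetuabegiebepoo].
/jinvuebpekbojip/: /b/ and /p/ form a stop–stop cluster, so [e] is inserted between them. /k/ and /b/ form a stop–stop cluster, so [e] is inserted between them. → [jinvuebepekebojip].
/lolaeparorohmee/: the rule's environment is not met; surfaces unchanged as [lolaeparorohmee].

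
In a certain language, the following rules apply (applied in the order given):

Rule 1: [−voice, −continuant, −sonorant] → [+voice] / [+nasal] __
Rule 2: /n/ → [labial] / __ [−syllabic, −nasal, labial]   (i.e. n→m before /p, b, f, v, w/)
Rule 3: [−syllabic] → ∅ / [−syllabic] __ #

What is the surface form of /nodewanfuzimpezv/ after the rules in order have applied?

Rule 1 (post-nasal voicing): /p/ is a voiceless stop immediately after the nasal /m/, so it voices to [b]. /nodewanfuzimpezv/ → nodewanfuzimbezv.
Rule 2 (nasal place assimilation): /n/ precedes the labial consonant /f/, so it assimilates in place to [m]. /nodewanfuzimbezv/ → nodewamfuzimbezv.
Rule 3 (final cluster simplification): /v/ is the second consonant of a word-final cluster /zv/, so it deletes. /nodewamfuzimbezv/ → nodewamfuzimbez.

nodewamfuzimbez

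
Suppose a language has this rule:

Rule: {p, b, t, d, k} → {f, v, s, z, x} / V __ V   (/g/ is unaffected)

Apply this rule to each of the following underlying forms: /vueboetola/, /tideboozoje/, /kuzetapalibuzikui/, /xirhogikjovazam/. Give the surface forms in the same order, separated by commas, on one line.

/vueboetola/: /b/ is a stop between vowels /e/ and /o/, so it spirantizes to the fricative [v]. /t/ is a stop between vowels /e/ and /o/, so it spirantizes to the fricative [s]. → [vuevoesola].
/tideboozoje/: /d/ is a stop between vowels /i/ and /e/, so it spirantizes to the fricative [z]. /b/ is a stop between vowels /e/ and /o/, so it spirantizes to the fricative [v]. → [tizevoozoje].
/kuzetapalibuzikui/: /t/ is a stop between vowels /e/ and /a/, so it spirantizes to the fricative [s]. /p/ is a stop between vowels /a/ and /a/, so it spirantizes to the fricative [f]. /b/ is a stop between vowels /i/ and /u/, so it spirantizes to the fricative [v]. /k/ is a stop between vowels /i/ and /u/, so it spirantizes to the fricative [x]. → [kuzesafalivuzixui].
/xirhogikjovazam/: the rule's environment is not met; surfaces unchanged as [xirhogikjovazam].

vuevoesola, tizevoozoje, kuzesafalivuzixui, xirhogikjovazam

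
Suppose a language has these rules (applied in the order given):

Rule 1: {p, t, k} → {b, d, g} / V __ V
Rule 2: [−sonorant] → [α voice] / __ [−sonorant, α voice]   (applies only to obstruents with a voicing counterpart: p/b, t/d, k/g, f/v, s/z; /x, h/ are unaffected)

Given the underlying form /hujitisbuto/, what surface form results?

hujidizbudo

Rule 1 (intervocalic voicing): /t/ is a voiceless stop between vowels /i/ and /i/, so it voices to [d]. /t/ is a voiceless stop between vowels /u/ and /o/, so it voices to [d]. /hujitisbuto/ → hujidisbudo.
Rule 2 (regressive voicing assimilation): /s/ precedes the voiced obstruent /b/, so it voices to [z] by assimilation. /hujidisbudo/ → hujidizbudo.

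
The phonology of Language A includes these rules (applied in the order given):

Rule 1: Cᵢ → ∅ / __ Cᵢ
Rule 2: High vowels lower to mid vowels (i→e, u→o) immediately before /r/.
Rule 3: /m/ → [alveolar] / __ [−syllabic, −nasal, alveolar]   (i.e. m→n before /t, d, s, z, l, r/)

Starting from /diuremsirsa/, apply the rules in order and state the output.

diorensersa

Rule 1 (degemination): no segment meets the environment; /diuremsirsa/ is unchanged.
Rule 2 (pre-rhotic lowering): /u/ is a high vowel immediately before /r/, so it lowers to [o]. /i/ is a high vowel immediately before /r/, so it lowers to [e]. /diuremsirsa/ → dioremsersa.
Rule 3 (nasal place assimilation): /m/ precedes the alveolar consonant /s/, so it assimilates in place to [n]. /dioremsersa/ → diorensersa.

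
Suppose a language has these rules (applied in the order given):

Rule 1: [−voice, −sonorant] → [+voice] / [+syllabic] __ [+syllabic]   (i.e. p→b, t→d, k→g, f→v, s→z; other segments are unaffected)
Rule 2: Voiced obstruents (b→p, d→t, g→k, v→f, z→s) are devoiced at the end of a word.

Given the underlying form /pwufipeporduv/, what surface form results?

Rule 1 (intervocalic voicing): /f/ is a voiceless obstruent between vowels /u/ and /i/, so it voices to [v]. /p/ is a voiceless obstruent between vowels /i/ and /e/, so it voices to [b]. /p/ is a voiceless obstruent between vowels /e/ and /o/, so it voices to [b]. /pwufipeporduv/ → pwuvibeborduv.
Rule 2 (final devoicing): /v/ is a voiced obstruent in word-final position, so it devoices to [f]. /pwuvibeborduv/ → pwuvibeborduf.

pwuvibeborduf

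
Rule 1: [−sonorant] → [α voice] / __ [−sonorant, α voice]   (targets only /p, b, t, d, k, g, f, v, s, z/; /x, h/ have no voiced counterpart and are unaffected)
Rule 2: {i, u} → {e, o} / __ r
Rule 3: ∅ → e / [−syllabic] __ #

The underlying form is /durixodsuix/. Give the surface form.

dorixotsuixe

Rule 1 (regressive voicing assimilation): /d/ precedes the voiceless obstruent /s/, so it devoices to [t] by assimilation. /durixodsuix/ → durixotsuix.
Rule 2 (pre-rhotic lowering): /u/ is a high vowel immediately before /r/, so it lowers to [o]. /durixotsuix/ → dorixotsuix.
Rule 3 (final e-epenthesis): the form ends in the consonant /x/, so [e] is inserted word-finally. /dorixotsuix/ → dorixotsuixe.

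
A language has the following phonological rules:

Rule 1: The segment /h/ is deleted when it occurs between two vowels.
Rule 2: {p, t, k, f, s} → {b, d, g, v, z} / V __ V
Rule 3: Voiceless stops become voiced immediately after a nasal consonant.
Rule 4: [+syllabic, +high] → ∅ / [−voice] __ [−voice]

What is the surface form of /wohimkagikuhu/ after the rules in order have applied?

Rule 1 (intervocalic h-deletion): /h/ occurs between vowels /o/ and /i/, so it deletes. /h/ occurs between vowels /u/ and /u/, so it deletes. /wohimkagikuhu/ → woimkagikuu.
Rule 2 (intervocalic voicing): /k/ is a voiceless obstruent between vowels /i/ and /u/, so it voices to [g]. /woimkagikuu/ → woimkagiguu.
Rule 3 (post-nasal voicing): /k/ is a voiceless stop immediately after the nasal /m/, so it voices to [g]. /woimkagiguu/ → woimgagiguu.
Rule 4 (high vowel syncope): no segment meets the environment; /woimgagiguu/ is unchanged.

woimgagiguu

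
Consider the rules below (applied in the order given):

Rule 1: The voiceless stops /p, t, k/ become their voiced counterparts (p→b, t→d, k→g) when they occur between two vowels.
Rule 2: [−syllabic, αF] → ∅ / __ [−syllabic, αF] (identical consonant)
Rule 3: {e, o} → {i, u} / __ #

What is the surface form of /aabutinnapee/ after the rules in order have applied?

aabudinabei

Rule 1 (intervocalic voicing): /t/ is a voiceless stop between vowels /u/ and /i/, so it voices to [d]. /p/ is a voiceless stop between vowels /a/ and /e/, so it voices to [b]. /aabutinnapee/ → aabudinnabee.
Rule 2 (degemination): /nn/ is a geminate; the first /n/ deletes. /aabudinnabee/ → aabudinabee.
Rule 3 (final vowel raising): /e/ is a mid vowel in word-final position, so it raises to [i]. /aabudinabee/ → aabudinabei.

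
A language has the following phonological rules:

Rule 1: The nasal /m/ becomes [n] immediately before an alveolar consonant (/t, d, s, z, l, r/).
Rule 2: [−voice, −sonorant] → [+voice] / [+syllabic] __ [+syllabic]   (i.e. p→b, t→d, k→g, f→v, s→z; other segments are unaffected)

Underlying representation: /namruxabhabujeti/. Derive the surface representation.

Rule 1 (nasal place assimilation): /m/ precedes the alveolar consonant /r/, so it assimilates in place to [n]. /namruxabhabujeti/ → nanruxabhabujeti.
Rule 2 (intervocalic voicing): /t/ is a voiceless obstruent between vowels /e/ and /i/, so it voices to [d]. /nanruxabhabujeti/ → nanruxabhabujedi.

nanruxabhabujedi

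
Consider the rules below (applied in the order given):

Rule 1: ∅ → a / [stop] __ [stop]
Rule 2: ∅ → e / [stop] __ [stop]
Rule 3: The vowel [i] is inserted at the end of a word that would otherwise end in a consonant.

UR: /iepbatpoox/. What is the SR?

iepabatapooxi

Rule 1 (stop-cluster a-epenthesis): /p/ and /b/ form a stop–stop cluster, so [a] is inserted between them. /t/ and /p/ form a stop–stop cluster, so [a] is inserted between them. /iepbatpoox/ → iepabatapoox.
Rule 2 (stop-cluster e-epenthesis): no segment meets the environment; /iepabatapoox/ is unchanged.
Rule 3 (final i-epenthesis): the form ends in the consonant /x/, so [i] is inserted word-finally. /iepabatapoox/ → iepabatapooxi.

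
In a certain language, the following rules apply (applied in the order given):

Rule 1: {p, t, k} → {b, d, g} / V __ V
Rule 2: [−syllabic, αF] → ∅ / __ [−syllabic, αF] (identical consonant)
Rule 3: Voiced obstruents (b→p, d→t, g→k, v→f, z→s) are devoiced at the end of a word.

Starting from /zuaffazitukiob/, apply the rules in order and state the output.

zuafazidugiop

Rule 1 (intervocalic voicing): /t/ is a voiceless stop between vowels /i/ and /u/, so it voices to [d]. /k/ is a voiceless stop between vowels /u/ and /i/, so it voices to [g]. /zuaffazitukiob/ → zuaffazidugiob.
Rule 2 (degemination): /ff/ is a geminate; the first /f/ deletes. /zuaffazidugiob/ → zuafazidugiob.
Rule 3 (final devoicing): /b/ is a voiced obstruent in word-final position, so it devoices to [p]. /zuafazidugiob/ → zuafazidugiop.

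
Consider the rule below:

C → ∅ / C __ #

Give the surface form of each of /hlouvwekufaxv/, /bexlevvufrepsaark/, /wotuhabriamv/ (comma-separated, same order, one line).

hlouvwekufax, bexlevvufrepsaar, wotuhabriam

/hlouvwekufaxv/: /v/ is the second consonant of a word-final cluster /xv/, so it deletes. → [hlouvwekufax].
/bexlevvufrepsaark/: /k/ is the second consonant of a word-final cluster /rk/, so it deletes. → [bexlevvufrepsaar].
/wotuhabriamv/: /v/ is the second consonant of a word-final cluster /mv/, so it deletes. → [wotuhabriam].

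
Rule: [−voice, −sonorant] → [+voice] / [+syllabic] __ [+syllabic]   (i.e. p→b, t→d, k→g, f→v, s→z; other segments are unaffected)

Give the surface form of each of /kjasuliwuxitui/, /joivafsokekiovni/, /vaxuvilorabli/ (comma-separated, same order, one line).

/kjasuliwuxitui/: /s/ is a voiceless obstruent between vowels /a/ and /u/, so it voices to [z]. /t/ is a voiceless obstruent between vowels /i/ and /u/, so it voices to [d]. → [kjazuliwuxidui].
/joivafsokekiovni/: /k/ is a voiceless obstruent between vowels /o/ and /e/, so it voices to [g]. /k/ is a voiceless obstruent between vowels /e/ and /i/, so it voices to [g]. → [joivafsogegiovni].
/vaxuvilorabli/: the rule's environment is not met; surfaces unchanged as [vaxuvilorabli].

kjazuliwuxidui, joivafsogegiovni, vaxuvilorabli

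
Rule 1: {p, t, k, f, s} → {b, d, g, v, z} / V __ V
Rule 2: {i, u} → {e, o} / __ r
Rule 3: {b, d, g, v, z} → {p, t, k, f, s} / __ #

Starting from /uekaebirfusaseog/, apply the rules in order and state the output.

uegaeberfuzazeok

Rule 1 (intervocalic voicing): /k/ is a voiceless obstruent between vowels /e/ and /a/, so it voices to [g]. /s/ is a voiceless obstruent between vowels /u/ and /a/, so it voices to [z]. /s/ is a voiceless obstruent between vowels /a/ and /e/, so it voices to [z]. /uekaebirfusaseog/ → uegaebirfuzazeog.
Rule 2 (pre-rhotic lowering): /i/ is a high vowel immediately before /r/, so it lowers to [e]. /uegaebirfuzazeog/ → uegaeberfuzazeog.
Rule 3 (final devoicing): /g/ is a voiced obstruent in word-final position, so it devoices to [k]. /uegaeberfuzazeog/ → uegaeberfuzazeok.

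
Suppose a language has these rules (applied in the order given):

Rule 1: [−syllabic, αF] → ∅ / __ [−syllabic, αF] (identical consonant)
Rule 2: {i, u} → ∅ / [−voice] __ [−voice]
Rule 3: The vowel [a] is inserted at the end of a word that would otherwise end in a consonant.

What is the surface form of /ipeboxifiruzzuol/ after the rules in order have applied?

ipeboxfiruzuola

Rule 1 (degemination): /zz/ is a geminate; the first /z/ deletes. /ipeboxifiruzzuol/ → ipeboxifiruzuol.
Rule 2 (high vowel syncope): /i/ is a high vowel flanked by voiceless consonants /x/ and /f/, so it deletes. /ipeboxifiruzuol/ → ipeboxfiruzuol.
Rule 3 (final a-epenthesis): the form ends in the consonant /l/, so [a] is inserted word-finally. /ipeboxfiruzuol/ → ipeboxfiruzuola.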